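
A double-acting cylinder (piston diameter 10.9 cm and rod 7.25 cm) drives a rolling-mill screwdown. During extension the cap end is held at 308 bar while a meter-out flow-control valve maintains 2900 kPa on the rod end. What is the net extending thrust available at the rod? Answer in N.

F ≈ 2.72e5 N

Cap-side area A_cap = π/4 × (10.9 cm)² = 93.31 cm^2
Rod-side annular area A_ann = π/4 × (10.9² − 7.25²) = 52.03 cm^2
Net thrust = P_cap·A_cap − P_rod·A_ann = 2.874e5 N − 15090 N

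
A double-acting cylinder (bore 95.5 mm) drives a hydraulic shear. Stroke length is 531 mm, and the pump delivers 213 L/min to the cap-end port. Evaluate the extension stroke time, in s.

t ≈ 1.07 s

Cap-side area A_cap = π/4 × (95.5 mm)² = 7163 mm^2
Swept volume V = A × L; t = V / Q = A·L / Q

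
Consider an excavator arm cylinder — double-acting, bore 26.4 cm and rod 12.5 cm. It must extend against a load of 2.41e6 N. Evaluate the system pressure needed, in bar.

Cap-side area A_cap = π/4 × (26.4 cm)² = 547.4 cm^2
P = F / A = 2.41e6 N / A

P ≈ 440 bar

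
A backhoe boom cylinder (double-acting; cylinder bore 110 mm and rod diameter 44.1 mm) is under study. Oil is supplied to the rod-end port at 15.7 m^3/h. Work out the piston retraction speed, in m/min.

v ≈ 32.8 m/min

Rod-side annular area A_ann = π/4 × (110² − 44.1²) = 7976 mm^2
Flow into the rod-end port fills the annular volume.
v = Q / A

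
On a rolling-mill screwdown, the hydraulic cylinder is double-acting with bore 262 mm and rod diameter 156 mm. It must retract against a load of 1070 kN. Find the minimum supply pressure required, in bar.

Rod-side annular area A_ann = π/4 × (262² − 156²) = 34800 mm^2
Retraction: pressure acts on the annular area.
P = F / A = 1070 kN / A

P ≈ 307 bar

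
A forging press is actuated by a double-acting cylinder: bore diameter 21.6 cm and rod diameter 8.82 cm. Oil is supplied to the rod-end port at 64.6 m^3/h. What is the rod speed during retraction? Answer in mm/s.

Rod-side annular area A_ann = π/4 × (21.6² − 8.82²) = 305.3 cm^2
Flow into the rod-end port fills the annular volume.
v = Q / A

v ≈ 588 mm/s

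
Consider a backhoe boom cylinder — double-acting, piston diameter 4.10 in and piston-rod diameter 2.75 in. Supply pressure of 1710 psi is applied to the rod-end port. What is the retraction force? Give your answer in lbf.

Rod-side annular area A_ann = π/4 × (4.10² − 2.75²) = 7.263 in^2
On retraction the pressure acts on the annular area (bore minus rod).
F = P × A_ann

F ≈ 12400 lbf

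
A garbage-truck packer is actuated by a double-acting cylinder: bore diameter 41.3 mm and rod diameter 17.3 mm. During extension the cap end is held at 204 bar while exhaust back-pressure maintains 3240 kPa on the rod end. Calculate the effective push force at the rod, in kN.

Cap-side area A_cap = π/4 × (41.3 mm)² = 1340 mm^2
Rod-side annular area A_ann = π/4 × (41.3² − 17.3²) = 1105 mm^2
Net thrust = P_cap·A_cap − P_rod·A_ann = 27.33 kN − 3.579 kN

F ≈ 23.7 kN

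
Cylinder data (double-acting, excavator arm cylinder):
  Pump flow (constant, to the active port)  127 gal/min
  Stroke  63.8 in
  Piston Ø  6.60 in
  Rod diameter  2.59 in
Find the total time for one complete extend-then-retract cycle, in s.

Cap-side area A_cap = π/4 × (6.60 in)² = 34.21 in^2
Rod-side annular area A_ann = π/4 × (6.60² − 2.59²) = 28.94 in^2
t_ext = A_cap·L/Q = 4.464 s
t_ret = A_ann·L/Q = 3.777 s
t_cycle = t_ext + t_ret

t ≈ 8.24 s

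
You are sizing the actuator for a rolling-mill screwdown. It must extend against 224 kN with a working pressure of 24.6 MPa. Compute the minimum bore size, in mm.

D ≈ 108 mm

Extension force acts on the full piston face: F = P × (π/4)D².
D = √(4F / (πP)) = √(4 × 224 kN / (π × 24.6 MPa))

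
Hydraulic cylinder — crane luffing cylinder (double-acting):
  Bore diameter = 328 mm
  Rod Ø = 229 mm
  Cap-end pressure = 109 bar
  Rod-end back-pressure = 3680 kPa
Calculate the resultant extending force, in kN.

F ≈ 762 kN

Cap-side area A_cap = π/4 × (328 mm)² = 84500 mm^2
Rod-side annular area A_ann = π/4 × (328² − 229²) = 43310 mm^2
Net thrust = P_cap·A_cap − P_rod·A_ann = 921.0 kN − 159.4 kN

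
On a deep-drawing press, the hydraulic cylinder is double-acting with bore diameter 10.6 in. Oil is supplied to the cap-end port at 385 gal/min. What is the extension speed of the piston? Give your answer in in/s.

v ≈ 16.8 in/s

Cap-side area A_cap = π/4 × (10.6 in)² = 88.25 in^2
v = Q / A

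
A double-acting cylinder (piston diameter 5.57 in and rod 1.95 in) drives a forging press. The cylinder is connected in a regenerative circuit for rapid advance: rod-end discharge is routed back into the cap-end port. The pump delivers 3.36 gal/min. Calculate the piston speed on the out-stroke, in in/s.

v ≈ 4.33 in/s

In regeneration the rod-end outflow joins the pump flow into the cap end, so the net volume the pump must supply per unit advance equals the rod cross-section area.
Rod cross-section A_rod = π/4 × (1.95 in)² = 2.986 in^2
v = Q_pump / A_rod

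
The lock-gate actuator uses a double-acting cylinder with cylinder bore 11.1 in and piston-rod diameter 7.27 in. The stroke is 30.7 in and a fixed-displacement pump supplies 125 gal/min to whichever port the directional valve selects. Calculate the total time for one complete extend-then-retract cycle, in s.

Cap-side area A_cap = π/4 × (11.1 in)² = 96.77 in^2
Rod-side annular area A_ann = π/4 × (11.1² − 7.27²) = 55.26 in^2
t_ext = A_cap·L/Q = 6.173 s
t_ret = A_ann·L/Q = 3.525 s
t_cycle = t_ext + t_ret

t ≈ 9.70 s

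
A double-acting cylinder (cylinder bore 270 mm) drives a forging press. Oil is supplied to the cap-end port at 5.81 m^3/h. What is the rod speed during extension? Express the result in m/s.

Cap-side area A_cap = π/4 × (270 mm)² = 57260 mm^2
v = Q / A

v ≈ 0.0282 m/s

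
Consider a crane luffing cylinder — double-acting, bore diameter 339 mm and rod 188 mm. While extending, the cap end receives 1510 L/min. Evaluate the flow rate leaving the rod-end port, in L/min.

Cap-side area A_cap = π/4 × (339 mm)² = 90260 mm^2
Rod-side annular area A_ann = π/4 × (339² − 188²) = 62500 mm^2
Piston speed v = Q_in/A_cap; rod-end outflow Q_out = v × A_ann = Q_in × A_ann/A_cap.

Q_out ≈ 1050 L/min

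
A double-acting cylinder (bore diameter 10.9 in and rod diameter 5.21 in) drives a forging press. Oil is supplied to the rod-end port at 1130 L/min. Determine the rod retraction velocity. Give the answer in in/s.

Rod-side annular area A_ann = π/4 × (10.9² − 5.21²) = 71.99 in^2
Flow into the rod-end port fills the annular volume.
v = Q / A

v ≈ 16.0 in/s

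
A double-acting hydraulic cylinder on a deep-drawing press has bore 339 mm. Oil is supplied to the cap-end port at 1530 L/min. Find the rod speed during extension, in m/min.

v ≈ 17.0 m/min

Cap-side area A_cap = π/4 × (339 mm)² = 90260 mm^2
v = Q / A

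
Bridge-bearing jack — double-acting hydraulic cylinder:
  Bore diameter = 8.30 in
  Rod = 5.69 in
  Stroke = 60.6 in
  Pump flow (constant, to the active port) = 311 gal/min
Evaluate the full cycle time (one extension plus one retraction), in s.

t ≈ 4.19 s

Cap-side area A_cap = π/4 × (8.30 in)² = 54.11 in^2
Rod-side annular area A_ann = π/4 × (8.30² − 5.69²) = 28.68 in^2
t_ext = A_cap·L/Q = 2.738 s
t_ret = A_ann·L/Q = 1.451 s
t_cycle = t_ext + t_ret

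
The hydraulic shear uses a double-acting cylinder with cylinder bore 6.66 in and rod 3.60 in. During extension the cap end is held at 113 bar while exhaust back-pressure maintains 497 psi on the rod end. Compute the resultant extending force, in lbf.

Cap-side area A_cap = π/4 × (6.66 in)² = 34.84 in^2
Rod-side annular area A_ann = π/4 × (6.66² − 3.60²) = 24.66 in^2
Net thrust = P_cap·A_cap − P_rod·A_ann = 57090 lbf − 12260 lbf

F ≈ 44800 lbf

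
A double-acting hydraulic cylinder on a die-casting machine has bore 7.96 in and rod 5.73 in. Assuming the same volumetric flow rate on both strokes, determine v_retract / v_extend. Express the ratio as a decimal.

v_ret/v_ext ≈ 2.08

Cap-side area A_cap = π/4 × (7.96 in)² = 49.76 in^2
Rod-side annular area A_ann = π/4 × (7.96² − 5.73²) = 23.98 in^2
For equal Q, v ∝ 1/A, so v_ret/v_ext = A_cap/A_ann.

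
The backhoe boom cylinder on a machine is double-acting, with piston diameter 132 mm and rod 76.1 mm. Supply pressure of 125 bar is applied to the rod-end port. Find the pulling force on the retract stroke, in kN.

Rod-side annular area A_ann = π/4 × (132² − 76.1²) = 9136 mm^2
On retraction the pressure acts on the annular area (bore minus rod).
F = P × A_ann

F ≈ 114 kN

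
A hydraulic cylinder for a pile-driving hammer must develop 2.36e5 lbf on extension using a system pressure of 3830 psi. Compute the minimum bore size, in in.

D ≈ 8.86 in

Extension force acts on the full piston face: F = P × (π/4)D².
D = √(4F / (πP)) = √(4 × 2.36e5 lbf / (π × 3830 psi))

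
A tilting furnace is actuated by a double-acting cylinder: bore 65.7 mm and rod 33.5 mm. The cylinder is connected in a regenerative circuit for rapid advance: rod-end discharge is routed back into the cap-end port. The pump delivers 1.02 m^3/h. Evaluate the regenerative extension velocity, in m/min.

v ≈ 19.3 m/min

In regeneration the rod-end outflow joins the pump flow into the cap end, so the net volume the pump must supply per unit advance equals the rod cross-section area.
Rod cross-section A_rod = π/4 × (33.5 mm)² = 881.4 mm^2
v = Q_pump / A_rod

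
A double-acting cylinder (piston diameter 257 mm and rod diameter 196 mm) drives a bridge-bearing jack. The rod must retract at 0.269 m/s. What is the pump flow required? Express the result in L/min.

Q ≈ 350 L/min

Rod-side annular area A_ann = π/4 × (257² − 196²) = 21700 mm^2
Q = A × v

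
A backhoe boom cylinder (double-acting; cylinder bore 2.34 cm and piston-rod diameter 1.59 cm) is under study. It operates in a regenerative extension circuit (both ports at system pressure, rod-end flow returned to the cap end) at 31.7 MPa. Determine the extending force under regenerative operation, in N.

With equal pressure on both faces, forces on the annular region cancel; the net push is pressure × rod cross-section.
Rod cross-section A_rod = π/4 × (1.59 cm)² = 1.986 cm^2
F = P × A_rod

F ≈ 6290 N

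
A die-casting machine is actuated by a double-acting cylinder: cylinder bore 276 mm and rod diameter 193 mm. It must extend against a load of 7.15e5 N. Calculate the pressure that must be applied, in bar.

Cap-side area A_cap = π/4 × (276 mm)² = 59830 mm^2
P = F / A = 7.15e5 N / A

P ≈ 120 bar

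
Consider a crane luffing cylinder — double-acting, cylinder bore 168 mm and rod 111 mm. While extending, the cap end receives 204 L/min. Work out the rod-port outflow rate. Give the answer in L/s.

Q_out ≈ 1.92 L/s

Cap-side area A_cap = π/4 × (168 mm)² = 22170 mm^2
Rod-side annular area A_ann = π/4 × (168² − 111²) = 12490 mm^2
Piston speed v = Q_in/A_cap; rod-end outflow Q_out = v × A_ann = Q_in × A_ann/A_cap.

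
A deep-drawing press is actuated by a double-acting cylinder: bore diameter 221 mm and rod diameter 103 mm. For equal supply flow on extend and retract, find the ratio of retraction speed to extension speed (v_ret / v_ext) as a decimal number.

v_ret/v_ext ≈ 1.28

Cap-side area A_cap = π/4 × (221 mm)² = 38360 mm^2
Rod-side annular area A_ann = π/4 × (221² − 103²) = 30030 mm^2
For equal Q, v ∝ 1/A, so v_ret/v_ext = A_cap/A_ann.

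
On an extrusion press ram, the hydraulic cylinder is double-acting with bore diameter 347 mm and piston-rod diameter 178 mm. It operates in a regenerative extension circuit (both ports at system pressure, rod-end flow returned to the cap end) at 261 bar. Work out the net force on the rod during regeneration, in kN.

F ≈ 649 kN

With equal pressure on both faces, forces on the annular region cancel; the net push is pressure × rod cross-section.
Rod cross-section A_rod = π/4 × (178 mm)² = 24880 mm^2
F = P × A_rod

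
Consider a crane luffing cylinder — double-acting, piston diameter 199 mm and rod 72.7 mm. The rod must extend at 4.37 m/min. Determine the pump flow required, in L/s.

Q ≈ 2.27 L/s

Cap-side area A_cap = π/4 × (199 mm)² = 31100 mm^2
Q = A × v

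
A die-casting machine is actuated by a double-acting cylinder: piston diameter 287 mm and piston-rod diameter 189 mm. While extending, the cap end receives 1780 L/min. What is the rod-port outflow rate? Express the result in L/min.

Cap-side area A_cap = π/4 × (287 mm)² = 64690 mm^2
Rod-side annular area A_ann = π/4 × (287² − 189²) = 36640 mm^2
Piston speed v = Q_in/A_cap; rod-end outflow Q_out = v × A_ann = Q_in × A_ann/A_cap.

Q_out ≈ 1010 L/min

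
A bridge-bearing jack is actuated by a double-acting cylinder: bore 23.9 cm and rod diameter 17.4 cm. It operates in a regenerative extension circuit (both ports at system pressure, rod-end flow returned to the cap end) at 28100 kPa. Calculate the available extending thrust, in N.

With equal pressure on both faces, forces on the annular region cancel; the net push is pressure × rod cross-section.
Rod cross-section A_rod = π/4 × (17.4 cm)² = 237.8 cm^2
F = P × A_rod

F ≈ 6.68e5 N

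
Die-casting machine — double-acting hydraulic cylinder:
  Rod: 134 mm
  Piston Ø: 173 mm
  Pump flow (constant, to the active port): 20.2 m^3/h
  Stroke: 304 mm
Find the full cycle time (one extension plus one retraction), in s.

t ≈ 1.78 s

Cap-side area A_cap = π/4 × (173 mm)² = 23510 mm^2
Rod-side annular area A_ann = π/4 × (173² − 134²) = 9404 mm^2
t_ext = A_cap·L/Q = 1.274 s
t_ret = A_ann·L/Q = 0.5095 s
t_cycle = t_ext + t_ret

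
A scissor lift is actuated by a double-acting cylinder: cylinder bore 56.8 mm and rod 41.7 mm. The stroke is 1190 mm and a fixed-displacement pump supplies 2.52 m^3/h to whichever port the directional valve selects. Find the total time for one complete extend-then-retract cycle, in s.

Cap-side area A_cap = π/4 × (56.8 mm)² = 2534 mm^2
Rod-side annular area A_ann = π/4 × (56.8² − 41.7²) = 1168 mm^2
t_ext = A_cap·L/Q = 4.308 s
t_ret = A_ann·L/Q = 1.986 s
t_cycle = t_ext + t_ret

t ≈ 6.29 s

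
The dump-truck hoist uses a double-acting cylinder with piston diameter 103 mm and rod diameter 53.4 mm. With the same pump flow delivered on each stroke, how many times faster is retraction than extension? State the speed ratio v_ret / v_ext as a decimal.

v_ret/v_ext ≈ 1.37

Cap-side area A_cap = π/4 × (103 mm)² = 8332 mm^2
Rod-side annular area A_ann = π/4 × (103² − 53.4²) = 6093 mm^2
For equal Q, v ∝ 1/A, so v_ret/v_ext = A_cap/A_ann.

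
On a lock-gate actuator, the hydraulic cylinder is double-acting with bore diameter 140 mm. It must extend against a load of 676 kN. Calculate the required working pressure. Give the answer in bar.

Cap-side area A_cap = π/4 × (140 mm)² = 15390 mm^2
P = F / A = 676 kN / A

P ≈ 439 bar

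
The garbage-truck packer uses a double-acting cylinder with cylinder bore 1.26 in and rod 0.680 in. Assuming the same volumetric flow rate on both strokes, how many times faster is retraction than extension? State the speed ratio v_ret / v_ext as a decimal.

v_ret/v_ext ≈ 1.41

Cap-side area A_cap = π/4 × (1.26 in)² = 1.247 in^2
Rod-side annular area A_ann = π/4 × (1.26² − 0.680²) = 0.8837 in^2
For equal Q, v ∝ 1/A, so v_ret/v_ext = A_cap/A_ann.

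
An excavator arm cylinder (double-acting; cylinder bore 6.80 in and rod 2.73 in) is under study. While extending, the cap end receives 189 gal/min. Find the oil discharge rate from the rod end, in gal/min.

Cap-side area A_cap = π/4 × (6.80 in)² = 36.32 in^2
Rod-side annular area A_ann = π/4 × (6.80² − 2.73²) = 30.46 in^2
Piston speed v = Q_in/A_cap; rod-end outflow Q_out = v × A_ann = Q_in × A_ann/A_cap.

Q_out ≈ 159 gal/min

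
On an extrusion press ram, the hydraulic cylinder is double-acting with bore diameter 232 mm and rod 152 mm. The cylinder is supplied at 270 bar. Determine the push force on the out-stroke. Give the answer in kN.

F ≈ 1140 kN

Cap-side area A_cap = π/4 × (232 mm)² = 42270 mm^2
F = P × A_cap = 270 bar × A_cap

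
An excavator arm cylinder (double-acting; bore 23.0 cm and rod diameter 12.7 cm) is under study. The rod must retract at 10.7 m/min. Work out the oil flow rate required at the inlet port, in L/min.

Rod-side annular area A_ann = π/4 × (23.0² − 12.7²) = 288.8 cm^2
Q = A × v

Q ≈ 309 L/min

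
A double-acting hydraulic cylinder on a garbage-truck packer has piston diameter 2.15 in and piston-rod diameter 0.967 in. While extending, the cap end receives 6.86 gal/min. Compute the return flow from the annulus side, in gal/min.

Q_out ≈ 5.47 gal/min

Cap-side area A_cap = π/4 × (2.15 in)² = 3.631 in^2
Rod-side annular area A_ann = π/4 × (2.15² − 0.967²) = 2.896 in^2
Piston speed v = Q_in/A_cap; rod-end outflow Q_out = v × A_ann = Q_in × A_ann/A_cap.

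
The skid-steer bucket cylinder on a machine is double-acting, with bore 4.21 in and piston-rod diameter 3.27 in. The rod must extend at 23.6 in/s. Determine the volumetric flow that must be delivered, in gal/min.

Q ≈ 85.3 gal/min

Cap-side area A_cap = π/4 × (4.21 in)² = 13.92 in^2
Q = A × v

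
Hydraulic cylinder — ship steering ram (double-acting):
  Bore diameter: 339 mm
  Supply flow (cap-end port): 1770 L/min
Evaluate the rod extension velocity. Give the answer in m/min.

Cap-side area A_cap = π/4 × (339 mm)² = 90260 mm^2
v = Q / A

v ≈ 19.6 m/min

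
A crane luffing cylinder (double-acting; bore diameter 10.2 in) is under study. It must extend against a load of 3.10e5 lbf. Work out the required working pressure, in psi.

Cap-side area A_cap = π/4 × (10.2 in)² = 81.71 in^2
P = F / A = 3.10e5 lbf / A

P ≈ 3790 psi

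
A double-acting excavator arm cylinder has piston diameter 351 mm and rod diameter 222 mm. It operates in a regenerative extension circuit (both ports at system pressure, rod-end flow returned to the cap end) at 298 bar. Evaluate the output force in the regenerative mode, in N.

With equal pressure on both faces, forces on the annular region cancel; the net push is pressure × rod cross-section.
Rod cross-section A_rod = π/4 × (222 mm)² = 38710 mm^2
F = P × A_rod

F ≈ 1.15e6 N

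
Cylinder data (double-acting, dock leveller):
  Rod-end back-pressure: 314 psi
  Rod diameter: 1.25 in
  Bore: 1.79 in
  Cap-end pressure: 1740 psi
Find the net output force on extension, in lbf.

Cap-side area A_cap = π/4 × (1.79 in)² = 2.516 in^2
Rod-side annular area A_ann = π/4 × (1.79² − 1.25²) = 1.289 in^2
Net thrust = P_cap·A_cap − P_rod·A_ann = 4379 lbf − 404.8 lbf

F ≈ 3970 lbf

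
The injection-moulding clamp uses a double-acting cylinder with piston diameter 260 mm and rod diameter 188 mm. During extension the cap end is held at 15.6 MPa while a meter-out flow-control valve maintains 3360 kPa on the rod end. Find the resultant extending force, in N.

Cap-side area A_cap = π/4 × (260 mm)² = 53090 mm^2
Rod-side annular area A_ann = π/4 × (260² − 188²) = 25330 mm^2
Net thrust = P_cap·A_cap − P_rod·A_ann = 8.282e5 N − 85120 N

F ≈ 7.43e5 N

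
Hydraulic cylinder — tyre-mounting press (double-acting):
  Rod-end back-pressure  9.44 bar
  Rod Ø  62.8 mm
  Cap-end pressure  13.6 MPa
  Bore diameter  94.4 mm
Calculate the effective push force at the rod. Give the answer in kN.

F ≈ 91.5 kN

Cap-side area A_cap = π/4 × (94.4 mm)² = 6999 mm^2
Rod-side annular area A_ann = π/4 × (94.4² − 62.8²) = 3901 mm^2
Net thrust = P_cap·A_cap − P_rod·A_ann = 95.19 kN − 3.683 kN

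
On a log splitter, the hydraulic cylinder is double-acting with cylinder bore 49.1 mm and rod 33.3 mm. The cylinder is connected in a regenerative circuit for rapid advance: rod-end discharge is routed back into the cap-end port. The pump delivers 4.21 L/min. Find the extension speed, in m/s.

v ≈ 0.0806 m/s

In regeneration the rod-end outflow joins the pump flow into the cap end, so the net volume the pump must supply per unit advance equals the rod cross-section area.
Rod cross-section A_rod = π/4 × (33.3 mm)² = 870.9 mm^2
v = Q_pump / A_rod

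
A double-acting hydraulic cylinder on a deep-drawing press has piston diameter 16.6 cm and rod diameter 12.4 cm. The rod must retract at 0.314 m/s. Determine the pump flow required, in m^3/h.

Q ≈ 10.8 m^3/h

Rod-side annular area A_ann = π/4 × (16.6² − 12.4²) = 95.66 cm^2
Q = A × v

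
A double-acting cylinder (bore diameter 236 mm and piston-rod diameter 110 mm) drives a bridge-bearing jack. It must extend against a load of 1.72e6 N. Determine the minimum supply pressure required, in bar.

Cap-side area A_cap = π/4 × (236 mm)² = 43740 mm^2
P = F / A = 1.72e6 N / A

P ≈ 393 bar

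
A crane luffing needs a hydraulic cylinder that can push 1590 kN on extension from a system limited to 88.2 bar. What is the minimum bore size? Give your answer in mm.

D ≈ 479 mm

Extension force acts on the full piston face: F = P × (π/4)D².
D = √(4F / (πP)) = √(4 × 1590 kN / (π × 88.2 bar))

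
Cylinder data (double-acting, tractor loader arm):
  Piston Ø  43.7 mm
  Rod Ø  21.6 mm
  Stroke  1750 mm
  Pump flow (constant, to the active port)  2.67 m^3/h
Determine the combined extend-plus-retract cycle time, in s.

t ≈ 6.21 s

Cap-side area A_cap = π/4 × (43.7 mm)² = 1500 mm^2
Rod-side annular area A_ann = π/4 × (43.7² − 21.6²) = 1133 mm^2
t_ext = A_cap·L/Q = 3.539 s
t_ret = A_ann·L/Q = 2.674 s
t_cycle = t_ext + t_ret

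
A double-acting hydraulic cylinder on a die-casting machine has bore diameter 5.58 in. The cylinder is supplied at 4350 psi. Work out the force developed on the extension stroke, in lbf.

Cap-side area A_cap = π/4 × (5.58 in)² = 24.45 in^2
F = P × A_cap = 4350 psi × A_cap

F ≈ 1.06e5 lbf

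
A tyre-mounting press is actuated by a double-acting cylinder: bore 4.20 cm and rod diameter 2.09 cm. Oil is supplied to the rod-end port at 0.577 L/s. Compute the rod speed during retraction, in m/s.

Rod-side annular area A_ann = π/4 × (4.20² − 2.09²) = 10.42 cm^2
Flow into the rod-end port fills the annular volume.
v = Q / A

v ≈ 0.554 m/s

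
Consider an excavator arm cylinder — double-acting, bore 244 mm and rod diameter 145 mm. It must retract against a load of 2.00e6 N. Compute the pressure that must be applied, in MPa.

P ≈ 66.1 MPa

Rod-side annular area A_ann = π/4 × (244² − 145²) = 30250 mm^2
Retraction: pressure acts on the annular area.
P = F / A = 2.00e6 N / A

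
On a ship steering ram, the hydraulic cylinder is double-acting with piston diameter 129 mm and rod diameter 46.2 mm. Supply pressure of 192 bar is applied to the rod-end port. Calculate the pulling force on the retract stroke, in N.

F ≈ 2.19e5 N

Rod-side annular area A_ann = π/4 × (129² − 46.2²) = 11390 mm^2
On retraction the pressure acts on the annular area (bore minus rod).
F = P × A_ann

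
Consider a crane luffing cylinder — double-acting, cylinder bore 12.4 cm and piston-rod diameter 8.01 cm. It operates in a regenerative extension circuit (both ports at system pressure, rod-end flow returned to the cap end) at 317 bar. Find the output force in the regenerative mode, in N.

With equal pressure on both faces, forces on the annular region cancel; the net push is pressure × rod cross-section.
Rod cross-section A_rod = π/4 × (8.01 cm)² = 50.39 cm^2
F = P × A_rod

F ≈ 1.60e5 N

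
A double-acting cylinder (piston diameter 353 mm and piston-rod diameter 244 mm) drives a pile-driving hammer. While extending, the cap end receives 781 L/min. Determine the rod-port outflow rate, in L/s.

Q_out ≈ 6.80 L/s

Cap-side area A_cap = π/4 × (353 mm)² = 97870 mm^2
Rod-side annular area A_ann = π/4 × (353² − 244²) = 51110 mm^2
Piston speed v = Q_in/A_cap; rod-end outflow Q_out = v × A_ann = Q_in × A_ann/A_cap.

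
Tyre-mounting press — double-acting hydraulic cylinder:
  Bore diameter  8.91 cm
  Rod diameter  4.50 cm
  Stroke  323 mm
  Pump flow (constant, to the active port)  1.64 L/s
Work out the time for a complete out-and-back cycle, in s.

Cap-side area A_cap = π/4 × (8.91 cm)² = 62.35 cm^2
Rod-side annular area A_ann = π/4 × (8.91² − 4.50²) = 46.45 cm^2
t_ext = A_cap·L/Q = 1.228 s
t_ret = A_ann·L/Q = 0.9148 s
t_cycle = t_ext + t_ret

t ≈ 2.14 s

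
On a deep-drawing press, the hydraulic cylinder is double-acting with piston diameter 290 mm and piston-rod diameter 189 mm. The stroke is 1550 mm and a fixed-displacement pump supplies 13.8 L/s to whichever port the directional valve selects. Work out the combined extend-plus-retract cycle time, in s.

t ≈ 11.7 s

Cap-side area A_cap = π/4 × (290 mm)² = 66050 mm^2
Rod-side annular area A_ann = π/4 × (290² − 189²) = 38000 mm^2
t_ext = A_cap·L/Q = 7.419 s
t_ret = A_ann·L/Q = 4.268 s
t_cycle = t_ext + t_ret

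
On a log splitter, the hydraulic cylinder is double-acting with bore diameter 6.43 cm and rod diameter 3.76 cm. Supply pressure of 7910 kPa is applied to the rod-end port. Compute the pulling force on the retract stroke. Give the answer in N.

Rod-side annular area A_ann = π/4 × (6.43² − 3.76²) = 21.37 cm^2
On retraction the pressure acts on the annular area (bore minus rod).
F = P × A_ann

F ≈ 16900 N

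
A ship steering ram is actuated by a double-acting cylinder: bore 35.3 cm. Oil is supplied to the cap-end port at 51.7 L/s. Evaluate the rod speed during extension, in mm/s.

Cap-side area A_cap = π/4 × (35.3 cm)² = 978.7 cm^2
v = Q / A

v ≈ 528 mm/s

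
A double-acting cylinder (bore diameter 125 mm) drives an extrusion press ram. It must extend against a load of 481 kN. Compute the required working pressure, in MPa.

Cap-side area A_cap = π/4 × (125 mm)² = 12270 mm^2
P = F / A = 481 kN / A

P ≈ 39.2 MPa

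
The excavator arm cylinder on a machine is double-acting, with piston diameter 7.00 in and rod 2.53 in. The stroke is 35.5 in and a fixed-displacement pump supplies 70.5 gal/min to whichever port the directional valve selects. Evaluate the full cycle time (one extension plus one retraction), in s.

t ≈ 9.41 s

Cap-side area A_cap = π/4 × (7.00 in)² = 38.48 in^2
Rod-side annular area A_ann = π/4 × (7.00² − 2.53²) = 33.46 in^2
t_ext = A_cap·L/Q = 5.033 s
t_ret = A_ann·L/Q = 4.376 s
t_cycle = t_ext + t_ret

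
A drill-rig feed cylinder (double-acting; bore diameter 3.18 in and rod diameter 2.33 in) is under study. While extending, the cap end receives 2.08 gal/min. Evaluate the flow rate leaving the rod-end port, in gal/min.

Cap-side area A_cap = π/4 × (3.18 in)² = 7.942 in^2
Rod-side annular area A_ann = π/4 × (3.18² − 2.33²) = 3.678 in^2
Piston speed v = Q_in/A_cap; rod-end outflow Q_out = v × A_ann = Q_in × A_ann/A_cap.

Q_out ≈ 0.963 gal/min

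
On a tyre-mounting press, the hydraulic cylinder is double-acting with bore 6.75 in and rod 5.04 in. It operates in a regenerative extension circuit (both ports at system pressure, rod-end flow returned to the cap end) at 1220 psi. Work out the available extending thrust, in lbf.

With equal pressure on both faces, forces on the annular region cancel; the net push is pressure × rod cross-section.
Rod cross-section A_rod = π/4 × (5.04 in)² = 19.95 in^2
F = P × A_rod

F ≈ 24300 lbf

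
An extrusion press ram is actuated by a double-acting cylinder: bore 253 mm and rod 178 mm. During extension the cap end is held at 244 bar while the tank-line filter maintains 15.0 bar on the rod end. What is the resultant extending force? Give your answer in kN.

Cap-side area A_cap = π/4 × (253 mm)² = 50270 mm^2
Rod-side annular area A_ann = π/4 × (253² − 178²) = 25390 mm^2
Net thrust = P_cap·A_cap − P_rod·A_ann = 1227 kN − 38.08 kN

F ≈ 1190 kN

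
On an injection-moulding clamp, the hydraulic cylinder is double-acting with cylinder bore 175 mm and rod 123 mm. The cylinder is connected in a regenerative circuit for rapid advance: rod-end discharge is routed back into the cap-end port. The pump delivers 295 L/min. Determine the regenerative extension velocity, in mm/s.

In regeneration the rod-end outflow joins the pump flow into the cap end, so the net volume the pump must supply per unit advance equals the rod cross-section area.
Rod cross-section A_rod = π/4 × (123 mm)² = 11880 mm^2
v = Q_pump / A_rod

v ≈ 414 mm/s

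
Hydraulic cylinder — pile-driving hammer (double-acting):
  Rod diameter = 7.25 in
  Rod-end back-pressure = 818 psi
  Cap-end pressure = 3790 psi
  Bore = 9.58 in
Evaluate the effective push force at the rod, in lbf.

F ≈ 2.48e5 lbf

Cap-side area A_cap = π/4 × (9.58 in)² = 72.08 in^2
Rod-side annular area A_ann = π/4 × (9.58² − 7.25²) = 30.80 in^2
Net thrust = P_cap·A_cap − P_rod·A_ann = 2.732e5 lbf − 25190 lbf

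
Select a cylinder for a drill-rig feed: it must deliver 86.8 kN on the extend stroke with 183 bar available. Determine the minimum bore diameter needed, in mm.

Extension force acts on the full piston face: F = P × (π/4)D².
D = √(4F / (πP)) = √(4 × 86.8 kN / (π × 183 bar))

D ≈ 77.7 mm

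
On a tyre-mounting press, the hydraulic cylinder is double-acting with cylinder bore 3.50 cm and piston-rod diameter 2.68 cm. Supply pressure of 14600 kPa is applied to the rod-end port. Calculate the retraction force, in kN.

F ≈ 5.81 kN

Rod-side annular area A_ann = π/4 × (3.50² − 2.68²) = 3.980 cm^2
On retraction the pressure acts on the annular area (bore minus rod).
F = P × A_ann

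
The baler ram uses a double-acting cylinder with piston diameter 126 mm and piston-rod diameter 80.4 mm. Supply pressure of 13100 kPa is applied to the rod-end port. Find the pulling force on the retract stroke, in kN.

F ≈ 96.8 kN

Rod-side annular area A_ann = π/4 × (126² − 80.4²) = 7392 mm^2
On retraction the pressure acts on the annular area (bore minus rod).
F = P × A_ann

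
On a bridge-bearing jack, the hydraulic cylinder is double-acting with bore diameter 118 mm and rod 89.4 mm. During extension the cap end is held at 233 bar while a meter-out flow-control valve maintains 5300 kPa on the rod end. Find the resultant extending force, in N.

F ≈ 2.30e5 N

Cap-side area A_cap = π/4 × (118 mm)² = 10940 mm^2
Rod-side annular area A_ann = π/4 × (118² − 89.4²) = 4659 mm^2
Net thrust = P_cap·A_cap − P_rod·A_ann = 2.548e5 N − 24690 N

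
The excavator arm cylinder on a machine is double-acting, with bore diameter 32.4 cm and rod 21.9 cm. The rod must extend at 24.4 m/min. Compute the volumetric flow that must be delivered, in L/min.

Q ≈ 2010 L/min

Cap-side area A_cap = π/4 × (32.4 cm)² = 824.5 cm^2
Q = A × v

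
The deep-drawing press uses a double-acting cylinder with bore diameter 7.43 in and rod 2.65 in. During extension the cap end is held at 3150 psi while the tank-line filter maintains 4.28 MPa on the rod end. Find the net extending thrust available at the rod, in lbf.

F ≈ 1.13e5 lbf

Cap-side area A_cap = π/4 × (7.43 in)² = 43.36 in^2
Rod-side annular area A_ann = π/4 × (7.43² − 2.65²) = 37.84 in^2
Net thrust = P_cap·A_cap − P_rod·A_ann = 1.366e5 lbf − 23490 lbf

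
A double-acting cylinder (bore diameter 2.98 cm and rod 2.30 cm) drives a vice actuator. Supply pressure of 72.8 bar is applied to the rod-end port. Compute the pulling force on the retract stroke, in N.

Rod-side annular area A_ann = π/4 × (2.98² − 2.30²) = 2.820 cm^2
On retraction the pressure acts on the annular area (bore minus rod).
F = P × A_ann

F ≈ 2050 N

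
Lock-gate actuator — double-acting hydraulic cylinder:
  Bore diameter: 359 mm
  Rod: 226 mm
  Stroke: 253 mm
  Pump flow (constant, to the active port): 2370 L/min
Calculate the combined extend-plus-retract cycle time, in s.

Cap-side area A_cap = π/4 × (359 mm)² = 1.012e5 mm^2
Rod-side annular area A_ann = π/4 × (359² − 226²) = 61110 mm^2
t_ext = A_cap·L/Q = 0.6483 s
t_ret = A_ann·L/Q = 0.3914 s
t_cycle = t_ext + t_ret

t ≈ 1.04 s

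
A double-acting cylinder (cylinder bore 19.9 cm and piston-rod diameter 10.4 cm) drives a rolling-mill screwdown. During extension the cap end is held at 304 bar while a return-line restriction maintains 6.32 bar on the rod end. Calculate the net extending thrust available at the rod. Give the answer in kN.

Cap-side area A_cap = π/4 × (19.9 cm)² = 311.0 cm^2
Rod-side annular area A_ann = π/4 × (19.9² − 10.4²) = 226.1 cm^2
Net thrust = P_cap·A_cap − P_rod·A_ann = 945.5 kN − 14.29 kN

F ≈ 931 kN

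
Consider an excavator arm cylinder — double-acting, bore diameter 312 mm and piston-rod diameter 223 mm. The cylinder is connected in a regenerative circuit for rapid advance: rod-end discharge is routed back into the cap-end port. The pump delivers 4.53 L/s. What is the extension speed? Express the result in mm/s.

v ≈ 116 mm/s

In regeneration the rod-end outflow joins the pump flow into the cap end, so the net volume the pump must supply per unit advance equals the rod cross-section area.
Rod cross-section A_rod = π/4 × (223 mm)² = 39060 mm^2
v = Q_pump / A_rod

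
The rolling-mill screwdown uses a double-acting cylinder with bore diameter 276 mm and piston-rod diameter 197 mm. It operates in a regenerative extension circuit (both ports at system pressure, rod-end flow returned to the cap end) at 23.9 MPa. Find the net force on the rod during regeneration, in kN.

F ≈ 728 kN

With equal pressure on both faces, forces on the annular region cancel; the net push is pressure × rod cross-section.
Rod cross-section A_rod = π/4 × (197 mm)² = 30480 mm^2
F = P × A_rod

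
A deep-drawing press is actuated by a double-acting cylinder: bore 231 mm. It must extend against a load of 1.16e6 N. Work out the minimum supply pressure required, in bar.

Cap-side area A_cap = π/4 × (231 mm)² = 41910 mm^2
P = F / A = 1.16e6 N / A

P ≈ 277 bar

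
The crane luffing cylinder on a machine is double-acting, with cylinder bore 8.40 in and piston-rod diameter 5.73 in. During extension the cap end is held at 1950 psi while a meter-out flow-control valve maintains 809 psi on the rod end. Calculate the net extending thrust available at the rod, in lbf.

F ≈ 84100 lbf

Cap-side area A_cap = π/4 × (8.40 in)² = 55.42 in^2
Rod-side annular area A_ann = π/4 × (8.40² − 5.73²) = 29.63 in^2
Net thrust = P_cap·A_cap − P_rod·A_ann = 1.081e5 lbf − 23970 lbf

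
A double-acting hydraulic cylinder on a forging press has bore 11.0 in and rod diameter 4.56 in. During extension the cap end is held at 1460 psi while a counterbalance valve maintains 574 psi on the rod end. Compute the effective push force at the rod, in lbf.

F ≈ 93600 lbf

Cap-side area A_cap = π/4 × (11.0 in)² = 95.03 in^2
Rod-side annular area A_ann = π/4 × (11.0² − 4.56²) = 78.70 in^2
Net thrust = P_cap·A_cap − P_rod·A_ann = 1.387e5 lbf − 45170 lbf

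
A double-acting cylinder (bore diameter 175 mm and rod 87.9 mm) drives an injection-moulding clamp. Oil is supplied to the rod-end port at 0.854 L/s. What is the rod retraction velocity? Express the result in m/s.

v ≈ 0.0475 m/s

Rod-side annular area A_ann = π/4 × (175² − 87.9²) = 17980 mm^2
Flow into the rod-end port fills the annular volume.
v = Q / A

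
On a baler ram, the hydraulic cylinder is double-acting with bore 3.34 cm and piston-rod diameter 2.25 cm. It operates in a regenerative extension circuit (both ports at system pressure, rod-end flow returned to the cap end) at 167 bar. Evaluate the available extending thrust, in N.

With equal pressure on both faces, forces on the annular region cancel; the net push is pressure × rod cross-section.
Rod cross-section A_rod = π/4 × (2.25 cm)² = 3.976 cm^2
F = P × A_rod

F ≈ 6640 N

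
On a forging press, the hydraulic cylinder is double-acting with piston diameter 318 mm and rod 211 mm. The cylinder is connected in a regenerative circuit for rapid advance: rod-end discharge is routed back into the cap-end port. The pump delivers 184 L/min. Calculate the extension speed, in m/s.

v ≈ 0.0877 m/s

In regeneration the rod-end outflow joins the pump flow into the cap end, so the net volume the pump must supply per unit advance equals the rod cross-section area.
Rod cross-section A_rod = π/4 × (211 mm)² = 34970 mm^2
v = Q_pump / A_rod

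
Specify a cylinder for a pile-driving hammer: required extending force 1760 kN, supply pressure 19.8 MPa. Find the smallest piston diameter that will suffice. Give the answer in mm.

Extension force acts on the full piston face: F = P × (π/4)D².
D = √(4F / (πP)) = √(4 × 1760 kN / (π × 19.8 MPa))

D ≈ 336 mm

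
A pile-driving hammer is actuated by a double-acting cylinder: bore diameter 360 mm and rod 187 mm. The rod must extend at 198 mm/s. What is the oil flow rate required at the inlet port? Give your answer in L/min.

Cap-side area A_cap = π/4 × (360 mm)² = 1.018e5 mm^2
Q = A × v

Q ≈ 1210 L/min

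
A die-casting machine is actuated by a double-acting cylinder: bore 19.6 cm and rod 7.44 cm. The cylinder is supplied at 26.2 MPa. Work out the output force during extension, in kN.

F ≈ 791 kN

Cap-side area A_cap = π/4 × (19.6 cm)² = 301.7 cm^2
F = P × A_cap = 26.2 MPa × A_cap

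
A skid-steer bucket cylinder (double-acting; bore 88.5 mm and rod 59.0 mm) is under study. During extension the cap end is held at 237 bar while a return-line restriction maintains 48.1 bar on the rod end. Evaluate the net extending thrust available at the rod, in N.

Cap-side area A_cap = π/4 × (88.5 mm)² = 6151 mm^2
Rod-side annular area A_ann = π/4 × (88.5² − 59.0²) = 3417 mm^2
Net thrust = P_cap·A_cap − P_rod·A_ann = 1.458e5 N − 16440 N

F ≈ 1.29e5 N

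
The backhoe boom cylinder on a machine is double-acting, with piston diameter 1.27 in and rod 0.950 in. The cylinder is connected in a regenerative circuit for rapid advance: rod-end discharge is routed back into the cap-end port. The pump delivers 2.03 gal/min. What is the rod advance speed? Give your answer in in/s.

v ≈ 11.0 in/s

In regeneration the rod-end outflow joins the pump flow into the cap end, so the net volume the pump must supply per unit advance equals the rod cross-section area.
Rod cross-section A_rod = π/4 × (0.950 in)² = 0.7088 in^2
v = Q_pump / A_rod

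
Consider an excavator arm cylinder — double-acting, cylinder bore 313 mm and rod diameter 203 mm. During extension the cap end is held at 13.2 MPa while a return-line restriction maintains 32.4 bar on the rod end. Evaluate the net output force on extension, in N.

F ≈ 8.71e5 N

Cap-side area A_cap = π/4 × (313 mm)² = 76940 mm^2
Rod-side annular area A_ann = π/4 × (313² − 203²) = 44580 mm^2
Net thrust = P_cap·A_cap − P_rod·A_ann = 1.016e6 N − 1.444e5 N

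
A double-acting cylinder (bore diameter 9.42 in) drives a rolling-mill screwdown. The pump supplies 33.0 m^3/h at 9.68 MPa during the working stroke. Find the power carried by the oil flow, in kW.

Hydraulic power = P × Q

W ≈ 88.7 kW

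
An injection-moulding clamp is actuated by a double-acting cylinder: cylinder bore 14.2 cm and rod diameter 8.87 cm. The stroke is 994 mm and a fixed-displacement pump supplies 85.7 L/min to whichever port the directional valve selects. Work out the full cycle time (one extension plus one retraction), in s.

Cap-side area A_cap = π/4 × (14.2 cm)² = 158.4 cm^2
Rod-side annular area A_ann = π/4 × (14.2² − 8.87²) = 96.57 cm^2
t_ext = A_cap·L/Q = 11.02 s
t_ret = A_ann·L/Q = 6.721 s
t_cycle = t_ext + t_ret

t ≈ 17.7 s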